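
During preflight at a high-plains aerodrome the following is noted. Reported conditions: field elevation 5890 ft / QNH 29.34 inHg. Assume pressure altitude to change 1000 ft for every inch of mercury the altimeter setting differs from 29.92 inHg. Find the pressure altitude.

Pressure correction = (29.92 − 29.34) × 1000 = +580 ft.
Pressure altitude = 5890 + (+580) = 6470 ft.

6470 ft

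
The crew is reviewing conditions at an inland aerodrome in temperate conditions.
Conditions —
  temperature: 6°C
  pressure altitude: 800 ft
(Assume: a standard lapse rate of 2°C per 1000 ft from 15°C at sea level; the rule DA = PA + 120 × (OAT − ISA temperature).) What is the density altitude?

ISA temperature at 800 ft = 15 − 2 × (800/1000) = 13.4°C.
ISA deviation = 6 − 13.4 = -7.4°C.
Density altitude = 800 + 120 × (-7.4) = 800 + (-888) = -88 ft.

-88 ft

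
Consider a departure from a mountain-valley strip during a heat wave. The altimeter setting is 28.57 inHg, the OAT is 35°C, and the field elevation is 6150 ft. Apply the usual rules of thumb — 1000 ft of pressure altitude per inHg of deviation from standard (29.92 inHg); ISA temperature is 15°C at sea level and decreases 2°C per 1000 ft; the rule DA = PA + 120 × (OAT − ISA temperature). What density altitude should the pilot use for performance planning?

Pressure altitude = 6150 + (29.92 − 28.57) × 1000 = 6150 + (+1350) = 7500 ft.
ISA temperature at 7500 ft = 15 − 2 × (7500/1000) = 0°C.
ISA deviation = 35 − 0 = +35°C.
Density altitude = 7500 + 120 × (35) = 11700 ft.

11700 ft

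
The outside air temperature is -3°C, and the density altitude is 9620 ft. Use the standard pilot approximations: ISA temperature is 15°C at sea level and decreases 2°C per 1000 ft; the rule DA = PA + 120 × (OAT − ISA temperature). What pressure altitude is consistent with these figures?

DA = PA + 120 × (OAT − (15 − 2·PA/1000)) = PA + 120·OAT − 1800 + 0.24·PA = 1.24·PA + 120·OAT − 1800.
So 1.24·PA = 9620 − 120 × (-3) + 1800 = 11780.
PA = 11780 / 1.24 = 9500 ft.

9500 ft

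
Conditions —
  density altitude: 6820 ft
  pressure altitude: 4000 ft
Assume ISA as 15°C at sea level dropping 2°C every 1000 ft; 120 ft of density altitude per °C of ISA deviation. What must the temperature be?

Density altitude − pressure altitude = 6820 − 4000 = +2820 ft.
At 120 ft/°C that is an ISA deviation of 2820/120 = +23.5°C.
ISA temperature at 4000 ft = 15 − 2 × (4000/1000) = 7°C.
OAT = ISA + deviation = 7 + (+23.5) = 30.5°C.

30.5°C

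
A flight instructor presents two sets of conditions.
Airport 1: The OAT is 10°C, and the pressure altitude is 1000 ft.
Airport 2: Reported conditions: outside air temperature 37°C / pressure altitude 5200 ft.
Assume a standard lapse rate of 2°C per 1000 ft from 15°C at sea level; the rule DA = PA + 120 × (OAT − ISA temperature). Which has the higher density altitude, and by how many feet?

Airport 2 by 8448 ft

Airport 1: ISA temp = 13°C, deviation -3°C, DA = 1000 + 120 × (-3) = 640 ft.
Airport 2: ISA temp = 4.6°C, deviation +32.4°C, DA = 5200 + 120 × 32.4 = 9088 ft.
Airport 2 is higher by 9088 − 640 = 8448 ft.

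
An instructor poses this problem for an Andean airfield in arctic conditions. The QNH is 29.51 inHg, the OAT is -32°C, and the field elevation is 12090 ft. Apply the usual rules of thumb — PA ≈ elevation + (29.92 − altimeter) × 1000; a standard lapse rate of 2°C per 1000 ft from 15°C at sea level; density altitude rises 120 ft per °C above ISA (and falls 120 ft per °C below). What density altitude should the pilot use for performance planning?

9860 ft

Pressure altitude = 12090 + (29.92 − 29.51) × 1000 = 12090 + (+410) = 12500 ft.
ISA temperature at 12500 ft = 15 − 2 × (12500/1000) = -10°C.
ISA deviation = -32 − (-10) = -22°C.
Density altitude = 12500 + 120 × (-22) = 9860 ft.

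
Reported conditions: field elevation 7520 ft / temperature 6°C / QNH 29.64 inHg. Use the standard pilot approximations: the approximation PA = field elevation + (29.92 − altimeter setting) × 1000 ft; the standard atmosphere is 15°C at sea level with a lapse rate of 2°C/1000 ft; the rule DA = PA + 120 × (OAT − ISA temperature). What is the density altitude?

Pressure altitude = 7520 + (29.92 − 29.64) × 1000 = 7520 + (+280) = 7800 ft.
ISA temperature at 7800 ft = 15 − 2 × (7800/1000) = -0.6°C.
ISA deviation = 6 − (-0.6) = +6.6°C.
Density altitude = 7800 + 120 × (6.6) = 8592 ft.

8592 ft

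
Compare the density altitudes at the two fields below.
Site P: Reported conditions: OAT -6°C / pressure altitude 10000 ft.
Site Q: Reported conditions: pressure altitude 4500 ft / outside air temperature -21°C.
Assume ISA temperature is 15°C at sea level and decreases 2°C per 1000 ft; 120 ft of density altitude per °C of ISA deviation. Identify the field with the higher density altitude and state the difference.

Site P by 8620 ft

Site P: ISA temp = -5°C, deviation -1°C, DA = 10000 + 120 × (-1) = 9880 ft.
Site Q: ISA temp = 6°C, deviation -27°C, DA = 4500 + 120 × (-27) = 1260 ft.
Site P is higher by 9880 − 1260 = 8620 ft.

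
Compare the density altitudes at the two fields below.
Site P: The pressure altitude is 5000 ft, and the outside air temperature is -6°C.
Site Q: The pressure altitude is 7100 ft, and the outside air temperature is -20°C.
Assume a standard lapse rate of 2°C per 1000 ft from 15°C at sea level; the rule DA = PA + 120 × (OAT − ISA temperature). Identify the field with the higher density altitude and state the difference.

Site P: ISA temp = 5°C, deviation -11°C, DA = 5000 + 120 × (-11) = 3680 ft.
Site Q: ISA temp = 0.8°C, deviation -20.8°C, DA = 7100 + 120 × (-20.8) = 4604 ft.
Site Q is higher by 4604 − 3680 = 924 ft.

Site Q by 924 ft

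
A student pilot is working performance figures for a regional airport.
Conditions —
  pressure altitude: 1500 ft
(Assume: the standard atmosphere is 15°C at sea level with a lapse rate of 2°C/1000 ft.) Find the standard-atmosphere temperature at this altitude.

12°C

ISA temperature = 15 − 2 × (1500/1000) = 15 − 3 = 12°C.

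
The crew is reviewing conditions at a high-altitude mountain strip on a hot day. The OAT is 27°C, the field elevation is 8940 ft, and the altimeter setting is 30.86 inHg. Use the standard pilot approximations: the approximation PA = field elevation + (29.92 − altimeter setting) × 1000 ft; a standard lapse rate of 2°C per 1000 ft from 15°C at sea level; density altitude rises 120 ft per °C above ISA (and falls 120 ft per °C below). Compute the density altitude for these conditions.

11360 ft

Pressure altitude = 8940 + (29.92 − 30.86) × 1000 = 8940 + (-940) = 8000 ft.
ISA temperature at 8000 ft = 15 − 2 × (8000/1000) = -1°C.
ISA deviation = 27 − (-1) = +28°C.
Density altitude = 8000 + 120 × (28) = 11360 ft.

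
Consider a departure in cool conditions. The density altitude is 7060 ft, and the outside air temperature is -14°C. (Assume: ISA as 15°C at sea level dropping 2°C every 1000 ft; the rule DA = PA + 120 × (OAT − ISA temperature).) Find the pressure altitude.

DA = PA + 120 × (OAT − (15 − 2·PA/1000)) = PA + 120·OAT − 1800 + 0.24·PA = 1.24·PA + 120·OAT − 1800.
So 1.24·PA = 7060 − 120 × (-14) + 1800 = 10540.
PA = 10540 / 1.24 = 8500 ft.

8500 ft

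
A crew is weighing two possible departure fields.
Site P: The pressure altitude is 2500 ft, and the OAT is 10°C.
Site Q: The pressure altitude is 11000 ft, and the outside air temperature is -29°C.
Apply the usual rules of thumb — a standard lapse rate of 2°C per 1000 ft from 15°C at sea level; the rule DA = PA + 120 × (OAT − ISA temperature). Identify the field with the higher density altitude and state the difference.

Site P: ISA temp = 10°C, deviation 0°C, DA = 2500 + 120 × 0 = 2500 ft.
Site Q: ISA temp = -7°C, deviation -22°C, DA = 11000 + 120 × (-22) = 8360 ft.
Site Q is higher by 8360 − 2500 = 5860 ft.

Site Q by 5860 ft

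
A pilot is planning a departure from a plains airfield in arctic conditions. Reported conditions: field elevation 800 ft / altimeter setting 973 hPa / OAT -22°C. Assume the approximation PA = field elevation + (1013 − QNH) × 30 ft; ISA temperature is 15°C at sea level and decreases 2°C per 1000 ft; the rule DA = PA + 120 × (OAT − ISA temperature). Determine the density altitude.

Pressure altitude = 800 + (1013 − 973) × 30 = 800 + (+1200) = 2000 ft.
ISA temperature at 2000 ft = 15 − 2 × (2000/1000) = 11°C.
ISA deviation = -22 − 11 = -33°C.
Density altitude = 2000 + 120 × (-33) = -1960 ft.

-1960 ft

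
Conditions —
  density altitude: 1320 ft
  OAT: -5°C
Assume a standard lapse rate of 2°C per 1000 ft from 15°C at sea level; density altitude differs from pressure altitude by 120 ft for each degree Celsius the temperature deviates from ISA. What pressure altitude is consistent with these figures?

3000 ft

DA = PA + 120 × (OAT − (15 − 2·PA/1000)) = PA + 120·OAT − 1800 + 0.24·PA = 1.24·PA + 120·OAT − 1800.
So 1.24·PA = 1320 − 120 × (-5) + 1800 = 3720.
PA = 3720 / 1.24 = 3000 ft.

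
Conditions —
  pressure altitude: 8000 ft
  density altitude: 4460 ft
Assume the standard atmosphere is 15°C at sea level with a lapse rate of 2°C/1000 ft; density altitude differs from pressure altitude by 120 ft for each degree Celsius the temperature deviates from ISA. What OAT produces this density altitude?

Density altitude − pressure altitude = 4460 − 8000 = -3540 ft.
At 120 ft/°C that is an ISA deviation of -3540/120 = -29.5°C.
ISA temperature at 8000 ft = 15 − 2 × (8000/1000) = -1°C.
OAT = ISA + deviation = -1 + (-29.5) = -30.5°C.

-30.5°C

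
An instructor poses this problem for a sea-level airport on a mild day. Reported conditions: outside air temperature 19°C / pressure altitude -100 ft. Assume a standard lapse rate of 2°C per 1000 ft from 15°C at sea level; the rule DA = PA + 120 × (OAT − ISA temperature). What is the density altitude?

356 ft

ISA temperature at -100 ft = 15 − 2 × (-100/1000) = 15.2°C.
ISA deviation = 19 − 15.2 = +3.8°C.
Density altitude = -100 + 120 × (3.8) = -100 + (+456) = 356 ft.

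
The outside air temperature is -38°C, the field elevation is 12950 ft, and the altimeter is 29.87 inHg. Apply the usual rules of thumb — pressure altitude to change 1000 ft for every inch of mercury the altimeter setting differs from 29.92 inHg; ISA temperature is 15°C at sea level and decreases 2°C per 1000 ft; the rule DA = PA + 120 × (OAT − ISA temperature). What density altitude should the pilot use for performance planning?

Pressure altitude = 12950 + (29.92 − 29.87) × 1000 = 12950 + (+50) = 13000 ft.
ISA temperature at 13000 ft = 15 − 2 × (13000/1000) = -11°C.
ISA deviation = -38 − (-11) = -27°C.
Density altitude = 13000 + 120 × (-27) = 9760 ft.

9760 ft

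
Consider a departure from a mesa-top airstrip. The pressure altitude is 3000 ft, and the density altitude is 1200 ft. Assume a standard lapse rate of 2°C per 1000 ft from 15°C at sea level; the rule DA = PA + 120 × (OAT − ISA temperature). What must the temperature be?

Density altitude − pressure altitude = 1200 − 3000 = -1800 ft.
At 120 ft/°C that is an ISA deviation of -1800/120 = -15°C.
ISA temperature at 3000 ft = 15 − 2 × (3000/1000) = 9°C.
OAT = ISA + deviation = 9 + (-15) = -6°C.

-6°C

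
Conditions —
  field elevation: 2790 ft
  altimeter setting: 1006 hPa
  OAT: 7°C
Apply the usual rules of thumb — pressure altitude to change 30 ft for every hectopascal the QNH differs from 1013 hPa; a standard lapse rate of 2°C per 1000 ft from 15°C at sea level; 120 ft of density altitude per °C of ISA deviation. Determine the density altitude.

2760 ft

Pressure altitude = 2790 + (1013 − 1006) × 30 = 2790 + (+210) = 3000 ft.
ISA temperature at 3000 ft = 15 − 2 × (3000/1000) = 9°C.
ISA deviation = 7 − 9 = -2°C.
Density altitude = 3000 + 120 × (-2) = 2760 ft.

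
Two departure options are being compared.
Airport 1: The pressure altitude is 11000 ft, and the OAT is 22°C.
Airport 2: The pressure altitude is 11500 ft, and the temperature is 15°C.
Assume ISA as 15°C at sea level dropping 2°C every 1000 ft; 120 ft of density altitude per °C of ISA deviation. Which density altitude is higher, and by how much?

Airport 1 by 220 ft

Airport 1: ISA temp = -7°C, deviation +29°C, DA = 11000 + 120 × 29 = 14480 ft.
Airport 2: ISA temp = -8°C, deviation +23°C, DA = 11500 + 120 × 23 = 14260 ft.
Airport 1 is higher by 14480 − 14260 = 220 ft.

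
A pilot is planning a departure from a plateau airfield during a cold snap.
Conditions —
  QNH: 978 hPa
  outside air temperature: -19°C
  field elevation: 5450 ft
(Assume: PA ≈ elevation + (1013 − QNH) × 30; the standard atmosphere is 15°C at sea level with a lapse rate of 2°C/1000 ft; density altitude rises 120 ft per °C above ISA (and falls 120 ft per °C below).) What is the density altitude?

3980 ft

Pressure altitude = 5450 + (1013 − 978) × 30 = 5450 + (+1050) = 6500 ft.
ISA temperature at 6500 ft = 15 − 2 × (6500/1000) = 2°C.
ISA deviation = -19 − 2 = -21°C.
Density altitude = 6500 + 120 × (-21) = 3980 ft.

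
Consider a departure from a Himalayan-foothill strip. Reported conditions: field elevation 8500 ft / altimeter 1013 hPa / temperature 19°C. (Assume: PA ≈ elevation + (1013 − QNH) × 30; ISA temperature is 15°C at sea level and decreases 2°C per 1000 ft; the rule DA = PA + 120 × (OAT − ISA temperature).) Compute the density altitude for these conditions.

11020 ft

Pressure altitude = 8500 + (1013 − 1013) × 30 = 8500 + (0) = 8500 ft.
ISA temperature at 8500 ft = 15 − 2 × (8500/1000) = -2°C.
ISA deviation = 19 − (-2) = +21°C.
Density altitude = 8500 + 120 × (21) = 11020 ft.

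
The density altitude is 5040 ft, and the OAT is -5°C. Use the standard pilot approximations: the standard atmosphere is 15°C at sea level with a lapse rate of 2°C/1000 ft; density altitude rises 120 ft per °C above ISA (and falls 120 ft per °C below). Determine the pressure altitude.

6000 ft

DA = PA + 120 × (OAT − (15 − 2·PA/1000)) = PA + 120·OAT − 1800 + 0.24·PA = 1.24·PA + 120·OAT − 1800.
So 1.24·PA = 5040 − 120 × (-5) + 1800 = 7440.
PA = 7440 / 1.24 = 6000 ft.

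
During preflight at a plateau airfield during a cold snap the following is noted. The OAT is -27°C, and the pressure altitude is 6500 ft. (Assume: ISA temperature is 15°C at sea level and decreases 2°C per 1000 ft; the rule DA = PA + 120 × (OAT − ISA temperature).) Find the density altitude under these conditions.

ISA temperature at 6500 ft = 15 − 2 × (6500/1000) = 2°C.
ISA deviation = -27 − 2 = -29°C.
Density altitude = 6500 + 120 × (-29) = 6500 + (-3480) = 3020 ft.

3020 ft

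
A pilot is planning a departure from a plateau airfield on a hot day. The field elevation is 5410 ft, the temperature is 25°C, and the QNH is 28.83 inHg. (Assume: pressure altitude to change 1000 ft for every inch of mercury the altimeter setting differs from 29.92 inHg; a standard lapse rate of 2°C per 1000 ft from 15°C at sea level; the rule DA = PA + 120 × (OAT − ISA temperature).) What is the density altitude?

Pressure altitude = 5410 + (29.92 − 28.83) × 1000 = 5410 + (+1090) = 6500 ft.
ISA temperature at 6500 ft = 15 − 2 × (6500/1000) = 2°C.
ISA deviation = 25 − 2 = +23°C.
Density altitude = 6500 + 120 × (23) = 9260 ft.

9260 ft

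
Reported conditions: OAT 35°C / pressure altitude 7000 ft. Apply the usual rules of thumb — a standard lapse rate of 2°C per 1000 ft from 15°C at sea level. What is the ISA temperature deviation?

ISA temperature at 7000 ft = 15 − 2 × (7000/1000) = 1°C.
Deviation = OAT − ISA = 35 − 1 = +34°C.

ISA+34°C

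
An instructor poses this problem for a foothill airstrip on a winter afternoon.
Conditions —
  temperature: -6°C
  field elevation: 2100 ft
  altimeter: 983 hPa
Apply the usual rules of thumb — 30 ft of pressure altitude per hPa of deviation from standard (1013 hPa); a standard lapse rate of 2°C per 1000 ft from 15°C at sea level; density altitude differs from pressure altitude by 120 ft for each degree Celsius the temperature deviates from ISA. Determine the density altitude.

Pressure altitude = 2100 + (1013 − 983) × 30 = 2100 + (+900) = 3000 ft.
ISA temperature at 3000 ft = 15 − 2 × (3000/1000) = 9°C.
ISA deviation = -6 − 9 = -15°C.
Density altitude = 3000 + 120 × (-15) = 1200 ft.

1200 ft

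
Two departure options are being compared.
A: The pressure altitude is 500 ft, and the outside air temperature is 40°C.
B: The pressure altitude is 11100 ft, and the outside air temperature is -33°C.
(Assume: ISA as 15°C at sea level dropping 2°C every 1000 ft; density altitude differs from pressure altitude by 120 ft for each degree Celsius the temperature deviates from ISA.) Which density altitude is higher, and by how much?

A: ISA temp = 14°C, deviation +26°C, DA = 500 + 120 × 26 = 3620 ft.
B: ISA temp = -7.2°C, deviation -25.8°C, DA = 11100 + 120 × (-25.8) = 8004 ft.
B is higher by 8004 − 3620 = 4384 ft.

B by 4384 ft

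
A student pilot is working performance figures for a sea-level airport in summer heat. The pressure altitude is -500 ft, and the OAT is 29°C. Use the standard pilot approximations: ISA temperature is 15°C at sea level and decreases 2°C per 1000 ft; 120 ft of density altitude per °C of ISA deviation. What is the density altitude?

ISA temperature at -500 ft = 15 − 2 × (-500/1000) = 16°C.
ISA deviation = 29 − 16 = +13°C.
Density altitude = -500 + 120 × (13) = -500 + (+1560) = 1060 ft.

1060 ft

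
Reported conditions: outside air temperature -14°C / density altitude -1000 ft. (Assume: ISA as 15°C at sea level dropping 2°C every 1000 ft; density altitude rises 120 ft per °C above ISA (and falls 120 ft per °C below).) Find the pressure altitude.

2000 ft

DA = PA + 120 × (OAT − (15 − 2·PA/1000)) = PA + 120·OAT − 1800 + 0.24·PA = 1.24·PA + 120·OAT − 1800.
So 1.24·PA = -1000 − 120 × (-14) + 1800 = 2480.
PA = 2480 / 1.24 = 2000 ft.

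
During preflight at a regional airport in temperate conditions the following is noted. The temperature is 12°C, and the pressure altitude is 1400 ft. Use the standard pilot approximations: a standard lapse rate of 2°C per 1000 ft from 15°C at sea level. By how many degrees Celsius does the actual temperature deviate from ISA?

ISA-0.2°C

ISA temperature at 1400 ft = 15 − 2 × (1400/1000) = 12.2°C.
Deviation = OAT − ISA = 12 − 12.2 = -0.2°C.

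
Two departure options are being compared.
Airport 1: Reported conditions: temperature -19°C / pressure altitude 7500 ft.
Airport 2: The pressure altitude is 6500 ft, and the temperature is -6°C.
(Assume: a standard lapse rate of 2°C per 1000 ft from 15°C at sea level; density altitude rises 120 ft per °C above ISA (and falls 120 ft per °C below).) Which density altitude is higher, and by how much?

Airport 1: ISA temp = 0°C, deviation -19°C, DA = 7500 + 120 × (-19) = 5220 ft.
Airport 2: ISA temp = 2°C, deviation -8°C, DA = 6500 + 120 × (-8) = 5540 ft.
Airport 2 is higher by 5540 − 5220 = 320 ft.

Airport 2 by 320 ft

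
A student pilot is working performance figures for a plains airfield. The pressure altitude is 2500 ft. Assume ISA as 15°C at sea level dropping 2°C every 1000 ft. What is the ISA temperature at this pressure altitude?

10°C

ISA temperature = 15 − 2 × (2500/1000) = 15 − 5 = 10°C.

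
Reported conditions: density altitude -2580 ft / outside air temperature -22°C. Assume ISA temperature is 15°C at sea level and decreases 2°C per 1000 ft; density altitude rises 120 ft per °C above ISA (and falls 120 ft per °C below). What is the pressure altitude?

DA = PA + 120 × (OAT − (15 − 2·PA/1000)) = PA + 120·OAT − 1800 + 0.24·PA = 1.24·PA + 120·OAT − 1800.
So 1.24·PA = -2580 − 120 × (-22) + 1800 = 1860.
PA = 1860 / 1.24 = 1500 ft.

1500 ft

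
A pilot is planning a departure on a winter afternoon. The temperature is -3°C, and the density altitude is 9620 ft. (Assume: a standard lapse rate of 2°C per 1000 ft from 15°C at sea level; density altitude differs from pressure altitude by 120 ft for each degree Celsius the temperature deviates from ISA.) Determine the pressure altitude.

DA = PA + 120 × (OAT − (15 − 2·PA/1000)) = PA + 120·OAT − 1800 + 0.24·PA = 1.24·PA + 120·OAT − 1800.
So 1.24·PA = 9620 − 120 × (-3) + 1800 = 11780.
PA = 11780 / 1.24 = 9500 ft.

9500 ft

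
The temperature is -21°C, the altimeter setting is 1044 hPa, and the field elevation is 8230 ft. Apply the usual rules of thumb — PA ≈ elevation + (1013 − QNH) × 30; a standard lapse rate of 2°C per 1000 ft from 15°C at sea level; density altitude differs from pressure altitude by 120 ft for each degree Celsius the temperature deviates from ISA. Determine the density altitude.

4732 ft

Pressure altitude = 8230 + (1013 − 1044) × 30 = 8230 + (-930) = 7300 ft.
ISA temperature at 7300 ft = 15 − 2 × (7300/1000) = 0.4°C.
ISA deviation = -21 − 0.4 = -21.4°C.
Density altitude = 7300 + 120 × (-21.4) = 4732 ft.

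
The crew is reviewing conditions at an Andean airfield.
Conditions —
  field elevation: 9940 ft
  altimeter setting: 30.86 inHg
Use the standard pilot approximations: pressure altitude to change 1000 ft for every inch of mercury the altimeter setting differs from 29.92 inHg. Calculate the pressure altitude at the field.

Pressure correction = (29.92 − 30.86) × 1000 = -940 ft.
Pressure altitude = 9940 + (-940) = 9000 ft.

9000 ft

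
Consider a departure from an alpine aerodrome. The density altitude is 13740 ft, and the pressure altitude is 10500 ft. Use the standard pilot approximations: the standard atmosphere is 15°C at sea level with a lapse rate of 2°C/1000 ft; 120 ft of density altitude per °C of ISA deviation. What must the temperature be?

21°C

Density altitude − pressure altitude = 13740 − 10500 = +3240 ft.
At 120 ft/°C that is an ISA deviation of 3240/120 = +27°C.
ISA temperature at 10500 ft = 15 − 2 × (10500/1000) = -6°C.
OAT = ISA + deviation = -6 + (+27) = 21°C.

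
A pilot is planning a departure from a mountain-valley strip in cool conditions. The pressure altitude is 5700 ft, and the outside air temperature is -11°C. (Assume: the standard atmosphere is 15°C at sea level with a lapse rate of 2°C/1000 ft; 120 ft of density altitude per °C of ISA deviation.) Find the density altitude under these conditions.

3948 ft

ISA temperature at 5700 ft = 15 − 2 × (5700/1000) = 3.6°C.
ISA deviation = -11 − 3.6 = -14.6°C.
Density altitude = 5700 + 120 × (-14.6) = 5700 + (-1752) = 3948 ft.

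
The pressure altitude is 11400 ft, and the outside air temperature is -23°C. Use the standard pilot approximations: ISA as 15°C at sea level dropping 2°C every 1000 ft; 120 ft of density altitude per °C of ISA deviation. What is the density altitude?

ISA temperature at 11400 ft = 15 − 2 × (11400/1000) = -7.8°C.
ISA deviation = -23 − (-7.8) = -15.2°C.
Density altitude = 11400 + 120 × (-15.2) = 11400 + (-1824) = 9576 ft.

9576 ft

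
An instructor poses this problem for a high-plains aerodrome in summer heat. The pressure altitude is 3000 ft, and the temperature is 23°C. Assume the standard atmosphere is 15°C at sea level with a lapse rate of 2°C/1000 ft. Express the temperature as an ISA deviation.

ISA temperature at 3000 ft = 15 − 2 × (3000/1000) = 9°C.
Deviation = OAT − ISA = 23 − 9 = +14°C.

ISA+14°C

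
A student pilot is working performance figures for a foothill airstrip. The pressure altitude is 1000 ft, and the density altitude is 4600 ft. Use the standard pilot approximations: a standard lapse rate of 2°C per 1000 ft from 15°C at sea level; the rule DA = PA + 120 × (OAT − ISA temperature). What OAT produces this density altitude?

43°C

Density altitude − pressure altitude = 4600 − 1000 = +3600 ft.
At 120 ft/°C that is an ISA deviation of 3600/120 = +30°C.
ISA temperature at 1000 ft = 15 − 2 × (1000/1000) = 13°C.
OAT = ISA + deviation = 13 + (+30) = 43°C.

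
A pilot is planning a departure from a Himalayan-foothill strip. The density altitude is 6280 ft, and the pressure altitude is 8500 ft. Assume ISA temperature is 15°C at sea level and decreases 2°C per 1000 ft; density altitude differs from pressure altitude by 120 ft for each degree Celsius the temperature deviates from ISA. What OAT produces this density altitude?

Density altitude − pressure altitude = 6280 − 8500 = -2220 ft.
At 120 ft/°C that is an ISA deviation of -2220/120 = -18.5°C.
ISA temperature at 8500 ft = 15 − 2 × (8500/1000) = -2°C.
OAT = ISA + deviation = -2 + (-18.5) = -20.5°C.

-20.5°C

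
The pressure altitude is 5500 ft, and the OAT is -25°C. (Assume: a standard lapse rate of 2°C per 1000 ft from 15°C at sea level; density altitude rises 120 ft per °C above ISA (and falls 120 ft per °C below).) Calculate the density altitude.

2020 ft

ISA temperature at 5500 ft = 15 − 2 × (5500/1000) = 4°C.
ISA deviation = -25 − 4 = -29°C.
Density altitude = 5500 + 120 × (-29) = 5500 + (-3480) = 2020 ft.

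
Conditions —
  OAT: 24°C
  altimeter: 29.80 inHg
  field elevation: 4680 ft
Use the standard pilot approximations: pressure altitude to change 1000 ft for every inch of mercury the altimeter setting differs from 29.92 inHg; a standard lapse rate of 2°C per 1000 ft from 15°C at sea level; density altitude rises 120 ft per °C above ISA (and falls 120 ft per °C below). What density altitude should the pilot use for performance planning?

7032 ft

Pressure altitude = 4680 + (29.92 − 29.80) × 1000 = 4680 + (+120) = 4800 ft.
ISA temperature at 4800 ft = 15 − 2 × (4800/1000) = 5.4°C.
ISA deviation = 24 − 5.4 = +18.6°C.
Density altitude = 4800 + 120 × (18.6) = 7032 ft.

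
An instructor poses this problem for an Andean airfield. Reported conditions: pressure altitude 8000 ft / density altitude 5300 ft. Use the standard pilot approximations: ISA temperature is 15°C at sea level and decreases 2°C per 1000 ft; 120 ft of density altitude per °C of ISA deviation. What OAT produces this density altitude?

-23.5°C

Density altitude − pressure altitude = 5300 − 8000 = -2700 ft.
At 120 ft/°C that is an ISA deviation of -2700/120 = -22.5°C.
ISA temperature at 8000 ft = 15 − 2 × (8000/1000) = -1°C.
OAT = ISA + deviation = -1 + (-22.5) = -23.5°C.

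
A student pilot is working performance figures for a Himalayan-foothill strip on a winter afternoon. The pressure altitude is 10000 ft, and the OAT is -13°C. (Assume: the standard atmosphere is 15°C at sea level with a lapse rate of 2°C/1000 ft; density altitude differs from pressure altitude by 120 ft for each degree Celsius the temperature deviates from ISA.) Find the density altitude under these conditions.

ISA temperature at 10000 ft = 15 − 2 × (10000/1000) = -5°C.
ISA deviation = -13 − (-5) = -8°C.
Density altitude = 10000 + 120 × (-8) = 10000 + (-960) = 9040 ft.

9040 ft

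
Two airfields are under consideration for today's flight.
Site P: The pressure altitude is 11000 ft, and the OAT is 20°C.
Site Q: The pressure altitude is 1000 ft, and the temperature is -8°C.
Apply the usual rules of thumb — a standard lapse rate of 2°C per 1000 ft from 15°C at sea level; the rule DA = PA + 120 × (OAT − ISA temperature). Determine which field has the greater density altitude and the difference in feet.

Site P by 15760 ft

Site P: ISA temp = -7°C, deviation +27°C, DA = 11000 + 120 × 27 = 14240 ft.
Site Q: ISA temp = 13°C, deviation -21°C, DA = 1000 + 120 × (-21) = -1520 ft.
Site P is higher by 14240 − (-1520) = 15760 ft.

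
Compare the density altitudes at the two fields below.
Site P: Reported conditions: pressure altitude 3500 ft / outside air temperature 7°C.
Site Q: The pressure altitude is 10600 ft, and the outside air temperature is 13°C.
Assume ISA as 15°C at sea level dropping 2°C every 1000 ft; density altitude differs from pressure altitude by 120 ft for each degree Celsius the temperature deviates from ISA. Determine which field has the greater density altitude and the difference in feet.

Site P: ISA temp = 8°C, deviation -1°C, DA = 3500 + 120 × (-1) = 3380 ft.
Site Q: ISA temp = -6.2°C, deviation +19.2°C, DA = 10600 + 120 × 19.2 = 12904 ft.
Site Q is higher by 12904 − 3380 = 9524 ft.

Site Q by 9524 ft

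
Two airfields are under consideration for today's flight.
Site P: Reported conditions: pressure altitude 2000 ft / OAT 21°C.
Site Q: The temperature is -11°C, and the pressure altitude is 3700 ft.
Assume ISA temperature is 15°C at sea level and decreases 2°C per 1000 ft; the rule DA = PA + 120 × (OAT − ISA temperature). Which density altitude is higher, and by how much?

Site P by 1732 ft

Site P: ISA temp = 11°C, deviation +10°C, DA = 2000 + 120 × 10 = 3200 ft.
Site Q: ISA temp = 7.6°C, deviation -18.6°C, DA = 3700 + 120 × (-18.6) = 1468 ft.
Site P is higher by 3200 − 1468 = 1732 ft.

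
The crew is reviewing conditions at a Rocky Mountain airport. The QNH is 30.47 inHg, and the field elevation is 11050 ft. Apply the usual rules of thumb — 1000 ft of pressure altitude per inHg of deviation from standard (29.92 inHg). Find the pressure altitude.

10500 ft

Pressure correction = (29.92 − 30.47) × 1000 = -550 ft.
Pressure altitude = 11050 + (-550) = 10500 ft.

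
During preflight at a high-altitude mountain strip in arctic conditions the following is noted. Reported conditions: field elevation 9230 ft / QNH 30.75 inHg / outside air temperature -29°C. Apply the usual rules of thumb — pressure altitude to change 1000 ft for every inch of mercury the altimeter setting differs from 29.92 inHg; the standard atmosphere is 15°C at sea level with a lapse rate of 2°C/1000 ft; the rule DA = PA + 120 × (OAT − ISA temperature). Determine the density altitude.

5136 ft

Pressure altitude = 9230 + (29.92 − 30.75) × 1000 = 9230 + (-830) = 8400 ft.
ISA temperature at 8400 ft = 15 − 2 × (8400/1000) = -1.8°C.
ISA deviation = -29 − (-1.8) = -27.2°C.
Density altitude = 8400 + 120 × (-27.2) = 5136 ft.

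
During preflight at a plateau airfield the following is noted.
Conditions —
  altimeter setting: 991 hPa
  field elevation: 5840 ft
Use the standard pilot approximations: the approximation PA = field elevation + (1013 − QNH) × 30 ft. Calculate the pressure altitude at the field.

6500 ft

Pressure correction = (1013 − 991) × 30 = +660 ft.
Pressure altitude = 5840 + (+660) = 6500 ft.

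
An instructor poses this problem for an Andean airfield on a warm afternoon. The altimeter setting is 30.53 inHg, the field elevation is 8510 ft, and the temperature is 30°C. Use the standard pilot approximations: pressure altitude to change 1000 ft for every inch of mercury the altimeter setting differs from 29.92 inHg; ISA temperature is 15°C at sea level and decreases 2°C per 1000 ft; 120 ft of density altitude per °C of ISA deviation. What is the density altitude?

11596 ft

Pressure altitude = 8510 + (29.92 − 30.53) × 1000 = 8510 + (-610) = 7900 ft.
ISA temperature at 7900 ft = 15 − 2 × (7900/1000) = -0.8°C.
ISA deviation = 30 − (-0.8) = +30.8°C.
Density altitude = 7900 + 120 × (30.8) = 11596 ft.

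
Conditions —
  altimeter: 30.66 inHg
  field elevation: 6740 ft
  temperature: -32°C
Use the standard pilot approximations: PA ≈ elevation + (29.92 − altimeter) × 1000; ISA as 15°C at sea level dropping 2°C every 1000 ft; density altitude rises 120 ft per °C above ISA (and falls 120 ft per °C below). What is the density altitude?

1800 ft

Pressure altitude = 6740 + (29.92 − 30.66) × 1000 = 6740 + (-740) = 6000 ft.
ISA temperature at 6000 ft = 15 − 2 × (6000/1000) = 3°C.
ISA deviation = -32 − 3 = -35°C.
Density altitude = 6000 + 120 × (-35) = 1800 ft.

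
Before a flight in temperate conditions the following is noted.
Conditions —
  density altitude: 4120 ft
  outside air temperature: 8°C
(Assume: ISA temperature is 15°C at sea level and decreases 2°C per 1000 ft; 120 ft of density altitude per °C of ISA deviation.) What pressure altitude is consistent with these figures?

DA = PA + 120 × (OAT − (15 − 2·PA/1000)) = PA + 120·OAT − 1800 + 0.24·PA = 1.24·PA + 120·OAT − 1800.
So 1.24·PA = 4120 − 120 × 8 + 1800 = 4960.
PA = 4960 / 1.24 = 4000 ft.

4000 ft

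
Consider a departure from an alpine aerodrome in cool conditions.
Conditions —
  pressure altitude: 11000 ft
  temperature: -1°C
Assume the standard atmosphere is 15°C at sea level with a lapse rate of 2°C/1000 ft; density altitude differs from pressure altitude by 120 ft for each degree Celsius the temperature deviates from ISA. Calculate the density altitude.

11720 ft

ISA temperature at 11000 ft = 15 − 2 × (11000/1000) = -7°C.
ISA deviation = -1 − (-7) = +6°C.
Density altitude = 11000 + 120 × (6) = 11000 + (+720) = 11720 ft.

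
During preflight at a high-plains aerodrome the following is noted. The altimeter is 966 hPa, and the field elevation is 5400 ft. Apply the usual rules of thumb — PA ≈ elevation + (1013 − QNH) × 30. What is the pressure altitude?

6810 ft

Pressure correction = (1013 − 966) × 30 = +1410 ft.
Pressure altitude = 5400 + (+1410) = 6810 ft.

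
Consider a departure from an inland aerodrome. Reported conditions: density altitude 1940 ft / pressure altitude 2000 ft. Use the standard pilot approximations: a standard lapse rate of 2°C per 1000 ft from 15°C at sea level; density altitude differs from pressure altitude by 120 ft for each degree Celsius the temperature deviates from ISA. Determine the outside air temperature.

10.5°C

Density altitude − pressure altitude = 1940 − 2000 = -60 ft.
At 120 ft/°C that is an ISA deviation of -60/120 = -0.5°C.
ISA temperature at 2000 ft = 15 − 2 × (2000/1000) = 11°C.
OAT = ISA + deviation = 11 + (-0.5) = 10.5°C.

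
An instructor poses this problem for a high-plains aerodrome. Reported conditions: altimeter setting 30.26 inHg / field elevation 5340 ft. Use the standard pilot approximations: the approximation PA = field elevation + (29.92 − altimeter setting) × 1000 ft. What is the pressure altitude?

5000 ft

Pressure correction = (29.92 − 30.26) × 1000 = -340 ft.
Pressure altitude = 5340 + (-340) = 5000 ft.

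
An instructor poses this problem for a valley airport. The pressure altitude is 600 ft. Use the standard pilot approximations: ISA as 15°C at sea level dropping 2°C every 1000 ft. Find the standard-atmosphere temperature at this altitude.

ISA temperature = 15 − 2 × (600/1000) = 15 − 1.2 = 13.8°C.

13.8°C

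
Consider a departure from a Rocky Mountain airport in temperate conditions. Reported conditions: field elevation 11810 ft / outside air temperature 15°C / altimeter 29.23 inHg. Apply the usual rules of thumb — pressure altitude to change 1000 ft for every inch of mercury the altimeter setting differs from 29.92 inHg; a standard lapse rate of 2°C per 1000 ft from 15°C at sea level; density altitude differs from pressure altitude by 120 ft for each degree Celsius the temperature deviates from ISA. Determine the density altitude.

15500 ft

Pressure altitude = 11810 + (29.92 − 29.23) × 1000 = 11810 + (+690) = 12500 ft.
ISA temperature at 12500 ft = 15 − 2 × (12500/1000) = -10°C.
ISA deviation = 15 − (-10) = +25°C.
Density altitude = 12500 + 120 × (25) = 15500 ft.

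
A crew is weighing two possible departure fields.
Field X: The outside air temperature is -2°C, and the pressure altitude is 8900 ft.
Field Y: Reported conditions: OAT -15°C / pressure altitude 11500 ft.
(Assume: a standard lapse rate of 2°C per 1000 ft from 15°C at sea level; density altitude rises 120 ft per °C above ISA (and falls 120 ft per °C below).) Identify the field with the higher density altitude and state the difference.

Field Y by 1664 ft

Field X: ISA temp = -2.8°C, deviation +0.8°C, DA = 8900 + 120 × 0.8 = 8996 ft.
Field Y: ISA temp = -8°C, deviation -7°C, DA = 11500 + 120 × (-7) = 10660 ft.
Field Y is higher by 10660 − 8996 = 1664 ft.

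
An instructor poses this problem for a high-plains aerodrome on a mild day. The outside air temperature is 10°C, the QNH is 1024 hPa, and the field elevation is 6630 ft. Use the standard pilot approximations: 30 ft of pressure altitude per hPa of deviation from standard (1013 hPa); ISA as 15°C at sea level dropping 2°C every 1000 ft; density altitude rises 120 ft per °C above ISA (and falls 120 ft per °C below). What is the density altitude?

7212 ft

Pressure altitude = 6630 + (1013 − 1024) × 30 = 6630 + (-330) = 6300 ft.
ISA temperature at 6300 ft = 15 − 2 × (6300/1000) = 2.4°C.
ISA deviation = 10 − 2.4 = +7.6°C.
Density altitude = 6300 + 120 × (7.6) = 7212 ft.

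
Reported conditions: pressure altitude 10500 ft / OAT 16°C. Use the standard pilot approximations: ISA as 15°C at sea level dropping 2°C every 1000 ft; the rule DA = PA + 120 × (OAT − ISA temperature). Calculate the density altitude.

13140 ft

ISA temperature at 10500 ft = 15 − 2 × (10500/1000) = -6°C.
ISA deviation = 16 − (-6) = +22°C.
Density altitude = 10500 + 120 × (22) = 10500 + (+2640) = 13140 ft.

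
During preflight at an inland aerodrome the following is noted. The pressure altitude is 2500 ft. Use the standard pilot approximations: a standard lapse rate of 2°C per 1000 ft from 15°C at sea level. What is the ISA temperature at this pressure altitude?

10°C

ISA temperature = 15 − 2 × (2500/1000) = 15 − 5 = 10°C.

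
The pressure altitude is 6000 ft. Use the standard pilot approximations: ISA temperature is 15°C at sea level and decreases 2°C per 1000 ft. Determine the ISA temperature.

3°C

ISA temperature = 15 − 2 × (6000/1000) = 15 − 12 = 3°C.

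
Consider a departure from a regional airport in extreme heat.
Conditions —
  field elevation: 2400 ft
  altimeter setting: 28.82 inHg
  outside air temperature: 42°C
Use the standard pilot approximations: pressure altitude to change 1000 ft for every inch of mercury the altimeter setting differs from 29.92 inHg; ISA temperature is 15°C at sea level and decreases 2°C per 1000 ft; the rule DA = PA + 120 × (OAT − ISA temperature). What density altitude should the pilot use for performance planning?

7580 ft

Pressure altitude = 2400 + (29.92 − 28.82) × 1000 = 2400 + (+1100) = 3500 ft.
ISA temperature at 3500 ft = 15 − 2 × (3500/1000) = 8°C.
ISA deviation = 42 − 8 = +34°C.
Density altitude = 3500 + 120 × (34) = 7580 ft.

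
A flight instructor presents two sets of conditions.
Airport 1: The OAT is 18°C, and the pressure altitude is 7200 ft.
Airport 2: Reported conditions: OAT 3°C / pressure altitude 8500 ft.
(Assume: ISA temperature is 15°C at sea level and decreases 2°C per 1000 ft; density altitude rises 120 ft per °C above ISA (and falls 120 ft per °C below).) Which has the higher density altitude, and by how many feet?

Airport 1 by 188 ft

Airport 1: ISA temp = 0.6°C, deviation +17.4°C, DA = 7200 + 120 × 17.4 = 9288 ft.
Airport 2: ISA temp = -2°C, deviation +5°C, DA = 8500 + 120 × 5 = 9100 ft.
Airport 1 is higher by 9288 − 9100 = 188 ft.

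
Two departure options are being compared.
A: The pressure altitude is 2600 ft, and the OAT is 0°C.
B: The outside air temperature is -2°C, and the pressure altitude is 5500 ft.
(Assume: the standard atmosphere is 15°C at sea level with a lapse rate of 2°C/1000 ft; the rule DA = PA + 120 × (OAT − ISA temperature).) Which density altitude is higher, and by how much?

B by 3356 ft

A: ISA temp = 9.8°C, deviation -9.8°C, DA = 2600 + 120 × (-9.8) = 1424 ft.
B: ISA temp = 4°C, deviation -6°C, DA = 5500 + 120 × (-6) = 4780 ft.
B is higher by 4780 − 1424 = 3356 ft.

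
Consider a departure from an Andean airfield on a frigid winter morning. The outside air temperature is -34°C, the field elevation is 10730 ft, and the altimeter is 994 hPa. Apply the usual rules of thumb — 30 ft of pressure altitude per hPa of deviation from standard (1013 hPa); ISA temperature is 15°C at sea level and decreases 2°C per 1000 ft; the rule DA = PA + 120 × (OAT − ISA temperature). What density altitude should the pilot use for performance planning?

Pressure altitude = 10730 + (1013 − 994) × 30 = 10730 + (+570) = 11300 ft.
ISA temperature at 11300 ft = 15 − 2 × (11300/1000) = -7.6°C.
ISA deviation = -34 − (-7.6) = -26.4°C.
Density altitude = 11300 + 120 × (-26.4) = 8132 ft.

8132 ft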